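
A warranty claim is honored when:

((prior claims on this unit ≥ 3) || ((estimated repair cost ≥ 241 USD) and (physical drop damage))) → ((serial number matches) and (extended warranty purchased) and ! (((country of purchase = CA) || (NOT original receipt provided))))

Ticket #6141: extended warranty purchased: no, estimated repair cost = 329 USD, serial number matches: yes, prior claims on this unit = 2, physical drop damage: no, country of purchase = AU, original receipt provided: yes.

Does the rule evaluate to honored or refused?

Honored

Atomic conditions:
  prior claims on this unit ≥ 3: 2 ≥ 3 is false
  estimated repair cost ≥ 241 USD: 329 ≥ 241 is true
  physical drop damage: no → false
  serial number matches: yes → true
  extended warranty purchased: no → false
  country of purchase = CA: AU == CA is false
  NOT original receipt provided: yes → false
Combine:
[1.2] true AND false = false
[1] false OR false = false
[2.3.1] false OR false = false
[2.3] NOT false = true
[2] true AND false AND true = false
[root] false → false (antecedent false ⇒ implication holds) = true
Overall: true → honored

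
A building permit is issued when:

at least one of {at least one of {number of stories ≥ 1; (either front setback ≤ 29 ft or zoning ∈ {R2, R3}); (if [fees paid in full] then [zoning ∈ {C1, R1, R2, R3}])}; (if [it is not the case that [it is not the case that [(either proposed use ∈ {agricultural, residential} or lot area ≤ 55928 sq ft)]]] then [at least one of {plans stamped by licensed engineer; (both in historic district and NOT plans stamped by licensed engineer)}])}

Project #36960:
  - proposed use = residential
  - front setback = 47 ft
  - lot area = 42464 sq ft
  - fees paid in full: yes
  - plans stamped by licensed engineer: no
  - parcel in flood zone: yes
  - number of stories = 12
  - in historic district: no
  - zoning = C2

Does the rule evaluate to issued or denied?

Issued

Atomic conditions:
  number of stories ≥ 1: 12 ≥ 1 is true
  front setback ≤ 29 ft: 47 ≤ 29 is false
  zoning ∈ {R2, R3}: C2 is not in the set → false
  fees paid in full: yes → true
  zoning ∈ {C1, R1, R2, R3}: C2 is not in the set → false
  proposed use ∈ {agricultural, residential}: residential is in the set → true
  lot area ≤ 55928 sq ft: 42464 ≤ 55928 is true
  plans stamped by licensed engineer: no → false
  in historic district: no → false
  NOT plans stamped by licensed engineer: no → true
Combine:
[1.2] false OR false = false
[1.3] true → false = false
[1] true OR false OR false = true
[2.1.1.1] true OR true = true
[2.1.1] NOT true = false
[2.1] NOT false = true
[2.2.2] false AND true = false
[2.2] false OR false = false
[2] true → false = false
[root] true OR false = true
Overall: true → issued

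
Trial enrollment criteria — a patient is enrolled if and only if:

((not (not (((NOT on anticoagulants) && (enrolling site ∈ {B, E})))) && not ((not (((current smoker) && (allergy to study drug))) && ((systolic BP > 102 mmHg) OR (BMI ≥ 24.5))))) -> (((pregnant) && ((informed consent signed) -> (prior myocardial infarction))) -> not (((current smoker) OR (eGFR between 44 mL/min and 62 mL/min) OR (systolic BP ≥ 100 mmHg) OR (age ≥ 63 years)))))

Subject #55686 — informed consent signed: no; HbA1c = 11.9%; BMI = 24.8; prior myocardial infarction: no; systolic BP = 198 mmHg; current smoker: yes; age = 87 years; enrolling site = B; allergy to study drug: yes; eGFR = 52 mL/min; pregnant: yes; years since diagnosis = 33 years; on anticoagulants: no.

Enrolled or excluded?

Excluded

Atomic conditions:
  NOT on anticoagulants: no → true
  enrolling site ∈ {B, E}: B is in the set → true
  current smoker: yes → true
  allergy to study drug: yes → true
  systolic BP > 102 mmHg: 198 > 102 is true
  BMI ≥ 24.5: 24.8 ≥ 24.5 is true
  pregnant: yes → true
  informed consent signed: no → false
  prior myocardial infarction: no → false
  eGFR between 44 mL/min and 62 mL/min: 52 in [44, 62] is true
  systolic BP ≥ 100 mmHg: 198 ≥ 100 is true
  age ≥ 63 years: 87 ≥ 63 is true
Combine:
[1.1.1.1] true AND true = true
[1.1.1] NOT true = false
[1.1] NOT false = true
[1.2.1.1.1] true AND true = true
[1.2.1.1] NOT true = false
[1.2.1.2] true OR true = true
[1.2.1] false AND true = false
[1.2] NOT false = true
[1] true AND true = true
[2.1.2] false → false (antecedent false ⇒ implication holds) = true
[2.1] true AND true = true
[2.2.1] true OR true OR true OR true = true
[2.2] NOT true = false
[2] true → false = false
[root] true → false = false
Overall: false → excluded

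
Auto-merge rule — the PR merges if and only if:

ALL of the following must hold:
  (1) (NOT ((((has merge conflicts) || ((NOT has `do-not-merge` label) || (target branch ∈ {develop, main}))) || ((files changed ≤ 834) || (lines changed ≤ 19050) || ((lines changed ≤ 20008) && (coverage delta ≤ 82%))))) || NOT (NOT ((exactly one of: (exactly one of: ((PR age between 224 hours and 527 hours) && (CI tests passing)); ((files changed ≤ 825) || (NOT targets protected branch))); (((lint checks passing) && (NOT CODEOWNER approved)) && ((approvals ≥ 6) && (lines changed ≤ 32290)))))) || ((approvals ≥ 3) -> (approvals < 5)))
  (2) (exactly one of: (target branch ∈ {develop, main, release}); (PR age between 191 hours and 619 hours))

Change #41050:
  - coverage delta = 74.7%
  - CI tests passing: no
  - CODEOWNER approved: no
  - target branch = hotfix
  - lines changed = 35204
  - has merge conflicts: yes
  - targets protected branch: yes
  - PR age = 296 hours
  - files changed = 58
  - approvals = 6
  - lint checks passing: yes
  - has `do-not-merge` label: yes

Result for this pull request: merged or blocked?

Merged

Atomic conditions:
  has merge conflicts: yes → true
  NOT has `do-not-merge` label: yes → false
  target branch ∈ {develop, main}: hotfix is not in the set → false
  files changed ≤ 834: 58 ≤ 834 is true
  lines changed ≤ 19050: 35204 ≤ 19050 is false
  lines changed ≤ 20008: 35204 ≤ 20008 is false
  coverage delta ≤ 82%: 74.7 ≤ 82 is true
  PR age between 224 hours and 527 hours: 296 in [224, 527] is true
  CI tests passing: no → false
  files changed ≤ 825: 58 ≤ 825 is true
  NOT targets protected branch: yes → false
  lint checks passing: yes → true
  NOT CODEOWNER approved: no → true
  approvals ≥ 6: 6 ≥ 6 is true
  lines changed ≤ 32290: 35204 ≤ 32290 is false
  approvals ≥ 3: 6 ≥ 3 is true
  approvals < 5: 6 < 5 is false
  target branch ∈ {develop, main, release}: hotfix is not in the set → false
  PR age between 191 hours and 619 hours: 296 in [191, 619] is true
Combine:
[1.1.1.1.2] false OR false = false
[1.1.1.1] true OR false = true
[1.1.1.2.3] false AND true = false
[1.1.1.2] true OR false OR false = true
[1.1.1] true OR true = true
[1.1] NOT true = false
[1.2.1.1.1.1] true AND false = false
[1.2.1.1.1.2] true OR false = true
[1.2.1.1.1] exactly-one(false, true) = true
[1.2.1.1.2.1] true AND true = true
[1.2.1.1.2.2] true AND false = false
[1.2.1.1.2] true AND false = false
[1.2.1.1] exactly-one(true, false) = true
[1.2.1] NOT true = false
[1.2] NOT false = true
[1.3] true → false = false
[1] false OR true OR false = true
[2] exactly-one(false, true) = true
[root] true AND true = true
Overall: true → merged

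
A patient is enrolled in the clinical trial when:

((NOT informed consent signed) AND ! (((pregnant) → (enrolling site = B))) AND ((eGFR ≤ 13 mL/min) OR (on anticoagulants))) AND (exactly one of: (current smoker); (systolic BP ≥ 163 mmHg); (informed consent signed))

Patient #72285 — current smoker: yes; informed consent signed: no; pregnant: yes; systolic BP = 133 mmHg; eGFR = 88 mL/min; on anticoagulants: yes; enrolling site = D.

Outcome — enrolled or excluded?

Enrolled

Atomic conditions:
  NOT informed consent signed: no → true
  pregnant: yes → true
  enrolling site = B: D == B is false
  eGFR ≤ 13 mL/min: 88 ≤ 13 is false
  on anticoagulants: yes → true
  current smoker: yes → true
  systolic BP ≥ 163 mmHg: 133 ≥ 163 is false
  informed consent signed: no → false
Combine:
[1.2.1] true → false = false
[1.2] NOT false = true
[1.3] false OR true = true
[1] true AND true AND true = true
[2] exactly-one(true, false, false) = true
[root] true AND true = true
Overall: true → enrolled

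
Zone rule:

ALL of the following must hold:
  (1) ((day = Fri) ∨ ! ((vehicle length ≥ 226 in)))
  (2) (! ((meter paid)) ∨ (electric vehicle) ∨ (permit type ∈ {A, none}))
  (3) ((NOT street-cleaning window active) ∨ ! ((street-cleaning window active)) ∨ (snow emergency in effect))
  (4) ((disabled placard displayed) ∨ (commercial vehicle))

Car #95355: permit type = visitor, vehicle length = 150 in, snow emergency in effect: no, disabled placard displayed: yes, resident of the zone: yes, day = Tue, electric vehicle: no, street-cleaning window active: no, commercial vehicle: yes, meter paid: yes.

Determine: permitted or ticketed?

Atomic conditions:
  day = Fri: Tue == Fri is false
  vehicle length ≥ 226 in: 150 ≥ 226 is false
  meter paid: yes → true
  electric vehicle: no → false
  permit type ∈ {A, none}: visitor is not in the set → false
  NOT street-cleaning window active: no → true
  street-cleaning window active: no → false
  snow emergency in effect: no → false
  disabled placard displayed: yes → true
  commercial vehicle: yes → true
Combine:
[1.2] NOT false = true
[1] false OR true = true
[2.1] NOT true = false
[2] false OR false OR false = false
[3.2] NOT false = true
[3] true OR true OR false = true
[4] true OR true = true
[root] true AND false AND true AND true = false
Overall: false → ticketed

Ticketed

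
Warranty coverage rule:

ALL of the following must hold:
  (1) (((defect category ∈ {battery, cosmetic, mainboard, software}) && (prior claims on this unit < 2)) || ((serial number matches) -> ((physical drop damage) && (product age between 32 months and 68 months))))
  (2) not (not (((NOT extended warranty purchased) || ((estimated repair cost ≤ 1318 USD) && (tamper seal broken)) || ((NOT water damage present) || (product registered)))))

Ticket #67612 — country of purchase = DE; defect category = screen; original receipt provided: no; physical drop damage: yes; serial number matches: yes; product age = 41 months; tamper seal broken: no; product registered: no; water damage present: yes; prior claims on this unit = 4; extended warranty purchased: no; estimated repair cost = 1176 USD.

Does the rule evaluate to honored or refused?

Atomic conditions:
  defect category ∈ {battery, cosmetic, mainboard, software}: screen is not in the set → false
  prior claims on this unit < 2: 4 < 2 is false
  serial number matches: yes → true
  physical drop damage: yes → true
  product age between 32 months and 68 months: 41 in [32, 68] is true
  NOT extended warranty purchased: no → true
  estimated repair cost ≤ 1318 USD: 1176 ≤ 1318 is true
  tamper seal broken: no → false
  NOT water damage present: yes → false
  product registered: no → false
Combine:
[1.1] false AND false = false
[1.2.2] true AND true = true
[1.2] true → true = true
[1] false OR true = true
[2.1.1.2] true AND false = false
[2.1.1.3] false OR false = false
[2.1.1] true OR false OR false = true
[2.1] NOT true = false
[2] NOT false = true
[root] true AND true = true
Overall: true → honored

Honored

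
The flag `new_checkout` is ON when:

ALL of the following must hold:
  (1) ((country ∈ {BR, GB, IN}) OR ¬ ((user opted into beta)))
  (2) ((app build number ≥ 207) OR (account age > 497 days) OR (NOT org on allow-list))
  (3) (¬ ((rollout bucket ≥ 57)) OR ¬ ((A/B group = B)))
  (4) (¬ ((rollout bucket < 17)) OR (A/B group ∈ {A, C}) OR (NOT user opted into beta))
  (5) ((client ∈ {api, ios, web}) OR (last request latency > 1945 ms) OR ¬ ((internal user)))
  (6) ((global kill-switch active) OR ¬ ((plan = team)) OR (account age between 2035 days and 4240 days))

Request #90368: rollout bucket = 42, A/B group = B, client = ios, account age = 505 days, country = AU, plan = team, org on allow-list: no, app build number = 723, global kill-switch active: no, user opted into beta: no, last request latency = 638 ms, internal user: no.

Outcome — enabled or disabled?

Atomic conditions:
  country ∈ {BR, GB, IN}: AU is not in the set → false
  user opted into beta: no → false
  app build number ≥ 207: 723 ≥ 207 is true
  account age > 497 days: 505 > 497 is true
  NOT org on allow-list: no → true
  rollout bucket ≥ 57: 42 ≥ 57 is false
  A/B group = B: B == B is true
  rollout bucket < 17: 42 < 17 is false
  A/B group ∈ {A, C}: B is not in the set → false
  NOT user opted into beta: no → true
  client ∈ {api, ios, web}: ios is in the set → true
  last request latency > 1945 ms: 638 > 1945 is false
  internal user: no → false
  global kill-switch active: no → false
  plan = team: team == team is true
  account age between 2035 days and 4240 days: 505 in [2035, 4240] is false
Combine:
[1.2] NOT false = true
[1] false OR true = true
[2] true OR true OR true = true
[3.1] NOT false = true
[3.2] NOT true = false
[3] true OR false = true
[4.1] NOT false = true
[4] true OR false OR true = true
[5.3] NOT false = true
[5] true OR false OR true = true
[6.2] NOT true = false
[6] false OR false OR false = false
[root] true AND true AND true AND true AND true AND false = false
Overall: false → disabled

Disabled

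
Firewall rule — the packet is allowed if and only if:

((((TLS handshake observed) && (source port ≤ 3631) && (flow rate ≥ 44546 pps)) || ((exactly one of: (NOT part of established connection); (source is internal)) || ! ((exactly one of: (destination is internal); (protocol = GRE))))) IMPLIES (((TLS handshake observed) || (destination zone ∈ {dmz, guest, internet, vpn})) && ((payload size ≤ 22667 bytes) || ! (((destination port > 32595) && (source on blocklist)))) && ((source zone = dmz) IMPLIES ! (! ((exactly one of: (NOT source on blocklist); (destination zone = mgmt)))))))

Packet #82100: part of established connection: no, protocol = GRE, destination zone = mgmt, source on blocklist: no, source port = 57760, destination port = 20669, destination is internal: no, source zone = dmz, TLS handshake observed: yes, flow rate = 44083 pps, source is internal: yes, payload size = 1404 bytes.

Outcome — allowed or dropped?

Allowed

Atomic conditions:
  TLS handshake observed: yes → true
  source port ≤ 3631: 57760 ≤ 3631 is false
  flow rate ≥ 44546 pps: 44083 ≥ 44546 is false
  NOT part of established connection: no → true
  source is internal: yes → true
  destination is internal: no → false
  protocol = GRE: GRE == GRE is true
  destination zone ∈ {dmz, guest, internet, vpn}: mgmt is not in the set → false
  payload size ≤ 22667 bytes: 1404 ≤ 22667 is true
  destination port > 32595: 20669 > 32595 is false
  source on blocklist: no → false
  source zone = dmz: dmz == dmz is true
  NOT source on blocklist: no → true
  destination zone = mgmt: mgmt == mgmt is true
Combine:
[1.1] true AND false AND false = false
[1.2.1] exactly-one(true, true) = false
[1.2.2.1] exactly-one(false, true) = true
[1.2.2] NOT true = false
[1.2] false OR false = false
[1] false OR false = false
[2.1] true OR false = true
[2.2.2.1] false AND false = false
[2.2.2] NOT false = true
[2.2] true OR true = true
[2.3.2.1.1] exactly-one(true, true) = false
[2.3.2.1] NOT false = true
[2.3.2] NOT true = false
[2.3] true → false = false
[2] true AND true AND false = false
[root] false → false (antecedent false ⇒ implication holds) = true
Overall: true → allowed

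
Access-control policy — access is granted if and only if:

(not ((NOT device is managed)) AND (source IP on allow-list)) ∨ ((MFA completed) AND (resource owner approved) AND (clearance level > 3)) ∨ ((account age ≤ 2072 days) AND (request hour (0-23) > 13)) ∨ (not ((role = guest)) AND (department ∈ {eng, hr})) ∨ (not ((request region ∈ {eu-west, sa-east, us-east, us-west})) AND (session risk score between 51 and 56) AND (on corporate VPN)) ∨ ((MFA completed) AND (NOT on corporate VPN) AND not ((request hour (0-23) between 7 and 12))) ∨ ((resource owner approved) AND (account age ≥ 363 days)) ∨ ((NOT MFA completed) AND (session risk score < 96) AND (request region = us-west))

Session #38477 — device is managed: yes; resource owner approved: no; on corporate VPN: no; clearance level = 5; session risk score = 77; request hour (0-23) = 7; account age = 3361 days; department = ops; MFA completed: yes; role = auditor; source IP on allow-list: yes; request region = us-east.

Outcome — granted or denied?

Atomic conditions:
  NOT device is managed: yes → false
  source IP on allow-list: yes → true
  MFA completed: yes → true
  resource owner approved: no → false
  clearance level > 3: 5 > 3 is true
  account age ≤ 2072 days: 3361 ≤ 2072 is false
  request hour (0-23) > 13: 7 > 13 is false
  role = guest: auditor == guest is false
  department ∈ {eng, hr}: ops is not in the set → false
  request region ∈ {eu-west, sa-east, us-east, us-west}: us-east is in the set → true
  session risk score between 51 and 56: 77 in [51, 56] is false
  on corporate VPN: no → false
  NOT on corporate VPN: no → true
  request hour (0-23) between 7 and 12: 7 in [7, 12] is true
  account age ≥ 363 days: 3361 ≥ 363 is true
  NOT MFA completed: yes → false
  session risk score < 96: 77 < 96 is true
  request region = us-west: us-east == us-west is false
Combine:
[1.1] NOT false = true
[1] true AND true = true
[2] true AND false AND true = false
[3] false AND false = false
[4.1] NOT false = true
[4] true AND false = false
[5.1] NOT true = false
[5] false AND false AND false = false
[6.3] NOT true = false
[6] true AND true AND false = false
[7] false AND true = false
[8] false AND true AND false = false
[root] true OR false OR false OR false OR false OR false OR false OR false = true
Overall: true → granted

Granted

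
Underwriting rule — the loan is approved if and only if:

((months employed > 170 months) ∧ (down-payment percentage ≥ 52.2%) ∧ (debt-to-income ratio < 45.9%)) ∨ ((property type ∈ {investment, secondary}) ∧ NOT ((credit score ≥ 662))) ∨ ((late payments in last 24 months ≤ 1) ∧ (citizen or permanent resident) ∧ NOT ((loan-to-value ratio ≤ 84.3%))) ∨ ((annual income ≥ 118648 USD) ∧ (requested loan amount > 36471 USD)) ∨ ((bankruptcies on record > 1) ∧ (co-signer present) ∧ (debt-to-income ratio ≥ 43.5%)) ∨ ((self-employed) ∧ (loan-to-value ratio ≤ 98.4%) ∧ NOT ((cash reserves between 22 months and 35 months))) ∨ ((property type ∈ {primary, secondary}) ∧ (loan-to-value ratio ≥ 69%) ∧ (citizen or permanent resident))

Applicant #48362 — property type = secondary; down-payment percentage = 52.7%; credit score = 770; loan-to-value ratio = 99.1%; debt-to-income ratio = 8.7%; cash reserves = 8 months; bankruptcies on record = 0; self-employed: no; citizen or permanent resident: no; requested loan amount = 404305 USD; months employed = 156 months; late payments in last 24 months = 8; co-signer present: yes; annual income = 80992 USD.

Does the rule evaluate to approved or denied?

Atomic conditions:
  months employed > 170 months: 156 > 170 is false
  down-payment percentage ≥ 52.2%: 52.7 ≥ 52.2 is true
  debt-to-income ratio < 45.9%: 8.7 < 45.9 is true
  property type ∈ {investment, secondary}: secondary is in the set → true
  credit score ≥ 662: 770 ≥ 662 is true
  late payments in last 24 months ≤ 1: 8 ≤ 1 is false
  citizen or permanent resident: no → false
  loan-to-value ratio ≤ 84.3%: 99.1 ≤ 84.3 is false
  annual income ≥ 118648 USD: 80992 ≥ 118648 is false
  requested loan amount > 36471 USD: 404305 > 36471 is true
  bankruptcies on record > 1: 0 > 1 is false
  co-signer present: yes → true
  debt-to-income ratio ≥ 43.5%: 8.7 ≥ 43.5 is false
  self-employed: no → false
  loan-to-value ratio ≤ 98.4%: 99.1 ≤ 98.4 is false
  cash reserves between 22 months and 35 months: 8 in [22, 35] is false
  property type ∈ {primary, secondary}: secondary is in the set → true
  loan-to-value ratio ≥ 69%: 99.1 ≥ 69 is true
Combine:
[1] false AND true AND true = false
[2.2] NOT true = false
[2] true AND false = false
[3.3] NOT false = true
[3] false AND false AND true = false
[4] false AND true = false
[5] false AND true AND false = false
[6.3] NOT false = true
[6] false AND false AND true = false
[7] true AND true AND false = false
[root] false OR false OR false OR false OR false OR false OR false = false
Overall: false → denied

Denied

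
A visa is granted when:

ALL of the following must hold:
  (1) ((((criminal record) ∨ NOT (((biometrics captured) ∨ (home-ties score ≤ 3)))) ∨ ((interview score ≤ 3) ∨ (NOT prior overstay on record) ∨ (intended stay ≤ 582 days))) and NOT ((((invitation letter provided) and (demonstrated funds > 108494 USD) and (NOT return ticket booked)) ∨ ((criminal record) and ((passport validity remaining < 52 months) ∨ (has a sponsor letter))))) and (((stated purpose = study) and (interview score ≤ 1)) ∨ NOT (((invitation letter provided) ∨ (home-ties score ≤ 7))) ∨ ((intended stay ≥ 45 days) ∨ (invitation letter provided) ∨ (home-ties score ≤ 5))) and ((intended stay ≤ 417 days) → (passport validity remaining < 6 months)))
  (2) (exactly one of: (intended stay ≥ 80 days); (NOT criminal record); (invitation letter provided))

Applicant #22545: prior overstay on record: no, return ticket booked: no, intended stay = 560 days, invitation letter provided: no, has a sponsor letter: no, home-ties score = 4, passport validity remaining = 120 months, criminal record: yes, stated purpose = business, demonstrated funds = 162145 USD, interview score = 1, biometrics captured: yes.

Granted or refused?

Granted

Atomic conditions:
  criminal record: yes → true
  biometrics captured: yes → true
  home-ties score ≤ 3: 4 ≤ 3 is false
  interview score ≤ 3: 1 ≤ 3 is true
  NOT prior overstay on record: no → true
  intended stay ≤ 582 days: 560 ≤ 582 is true
  invitation letter provided: no → false
  demonstrated funds > 108494 USD: 162145 > 108494 is true
  NOT return ticket booked: no → true
  passport validity remaining < 52 months: 120 < 52 is false
  has a sponsor letter: no → false
  stated purpose = study: business == study is false
  interview score ≤ 1: 1 ≤ 1 is true
  home-ties score ≤ 7: 4 ≤ 7 is true
  intended stay ≥ 45 days: 560 ≥ 45 is true
  home-ties score ≤ 5: 4 ≤ 5 is true
  intended stay ≤ 417 days: 560 ≤ 417 is false
  passport validity remaining < 6 months: 120 < 6 is false
  intended stay ≥ 80 days: 560 ≥ 80 is true
  NOT criminal record: yes → false
Combine:
[1.1.1.2.1] true OR false = true
[1.1.1.2] NOT true = false
[1.1.1] true OR false = true
[1.1.2] true OR true OR true = true
[1.1] true OR true = true
[1.2.1.1] false AND true AND true = false
[1.2.1.2.2] false OR false = false
[1.2.1.2] true AND false = false
[1.2.1] false OR false = false
[1.2] NOT false = true
[1.3.1] false AND true = false
[1.3.2.1] false OR true = true
[1.3.2] NOT true = false
[1.3.3] true OR false OR true = true
[1.3] false OR false OR true = true
[1.4] false → false (antecedent false ⇒ implication holds) = true
[1] true AND true AND true AND true = true
[2] exactly-one(true, false, false) = true
[root] true AND true = true
Overall: true → granted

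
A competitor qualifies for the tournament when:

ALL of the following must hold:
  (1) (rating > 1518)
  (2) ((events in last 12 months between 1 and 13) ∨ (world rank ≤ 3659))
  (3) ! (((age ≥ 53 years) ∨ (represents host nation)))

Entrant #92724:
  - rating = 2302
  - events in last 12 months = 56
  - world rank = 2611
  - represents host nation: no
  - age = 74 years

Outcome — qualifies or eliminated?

Eliminated

Atomic conditions:
  rating > 1518: 2302 > 1518 is true
  events in last 12 months between 1 and 13: 56 in [1, 13] is false
  world rank ≤ 3659: 2611 ≤ 3659 is true
  age ≥ 53 years: 74 ≥ 53 is true
  represents host nation: no → false
Combine:
[2] false OR true = true
[3.1] true OR false = true
[3] NOT true = false
[root] true AND true AND false = false
Overall: false → eliminated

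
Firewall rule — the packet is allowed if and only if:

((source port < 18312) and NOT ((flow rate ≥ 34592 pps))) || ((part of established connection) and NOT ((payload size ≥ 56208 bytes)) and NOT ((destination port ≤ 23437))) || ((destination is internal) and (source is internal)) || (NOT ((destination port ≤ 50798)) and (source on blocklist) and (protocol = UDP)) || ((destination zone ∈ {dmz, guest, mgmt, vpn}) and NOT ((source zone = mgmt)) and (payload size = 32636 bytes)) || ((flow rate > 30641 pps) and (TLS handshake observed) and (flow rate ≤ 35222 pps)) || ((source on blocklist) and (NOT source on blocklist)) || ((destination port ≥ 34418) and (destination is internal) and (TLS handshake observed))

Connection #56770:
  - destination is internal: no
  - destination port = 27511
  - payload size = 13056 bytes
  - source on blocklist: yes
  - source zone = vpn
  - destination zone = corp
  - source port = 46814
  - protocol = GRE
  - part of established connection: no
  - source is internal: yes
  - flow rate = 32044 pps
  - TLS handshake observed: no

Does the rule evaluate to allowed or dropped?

Atomic conditions:
  source port < 18312: 46814 < 18312 is false
  flow rate ≥ 34592 pps: 32044 ≥ 34592 is false
  part of established connection: no → false
  payload size ≥ 56208 bytes: 13056 ≥ 56208 is false
  destination port ≤ 23437: 27511 ≤ 23437 is false
  destination is internal: no → false
  source is internal: yes → true
  destination port ≤ 50798: 27511 ≤ 50798 is true
  source on blocklist: yes → true
  protocol = UDP: GRE == UDP is false
  destination zone ∈ {dmz, guest, mgmt, vpn}: corp is not in the set → false
  source zone = mgmt: vpn == mgmt is false
  payload size = 32636 bytes: 13056 == 32636 is false
  flow rate > 30641 pps: 32044 > 30641 is true
  TLS handshake observed: no → false
  flow rate ≤ 35222 pps: 32044 ≤ 35222 is true
  NOT source on blocklist: yes → false
  destination port ≥ 34418: 27511 ≥ 34418 is false
Combine:
[1.2] NOT false = true
[1] false AND true = false
[2.2] NOT false = true
[2.3] NOT false = true
[2] false AND true AND true = false
[3] false AND true = false
[4.1] NOT true = false
[4] false AND true AND false = false
[5.2] NOT false = true
[5] false AND true AND false = false
[6] true AND false AND true = false
[7] true AND false = false
[8] false AND false AND false = false
[root] false OR false OR false OR false OR false OR false OR false OR false = false
Overall: false → dropped

Dropped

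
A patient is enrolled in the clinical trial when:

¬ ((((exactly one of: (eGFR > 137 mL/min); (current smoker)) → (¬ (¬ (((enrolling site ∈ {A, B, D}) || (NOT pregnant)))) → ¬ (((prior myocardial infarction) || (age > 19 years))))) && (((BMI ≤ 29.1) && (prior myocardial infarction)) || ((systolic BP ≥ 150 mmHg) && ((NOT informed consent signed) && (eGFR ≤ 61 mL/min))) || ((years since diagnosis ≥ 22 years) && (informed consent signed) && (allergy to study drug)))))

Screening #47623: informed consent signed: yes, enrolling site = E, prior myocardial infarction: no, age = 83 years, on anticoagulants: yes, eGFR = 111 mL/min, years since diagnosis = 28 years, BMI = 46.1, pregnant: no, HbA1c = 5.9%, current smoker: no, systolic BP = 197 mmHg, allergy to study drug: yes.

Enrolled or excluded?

Excluded

Atomic conditions:
  eGFR > 137 mL/min: 111 > 137 is false
  current smoker: no → false
  enrolling site ∈ {A, B, D}: E is not in the set → false
  NOT pregnant: no → true
  prior myocardial infarction: no → false
  age > 19 years: 83 > 19 is true
  BMI ≤ 29.1: 46.1 ≤ 29.1 is false
  systolic BP ≥ 150 mmHg: 197 ≥ 150 is true
  NOT informed consent signed: yes → false
  eGFR ≤ 61 mL/min: 111 ≤ 61 is false
  years since diagnosis ≥ 22 years: 28 ≥ 22 is true
  informed consent signed: yes → true
  allergy to study drug: yes → true
Combine:
[1.1.1] exactly-one(false, false) = false
[1.1.2.1.1.1] false OR true = true
[1.1.2.1.1] NOT true = false
[1.1.2.1] NOT false = true
[1.1.2.2.1] false OR true = true
[1.1.2.2] NOT true = false
[1.1.2] true → false = false
[1.1] false → false (antecedent false ⇒ implication holds) = true
[1.2.1] false AND false = false
[1.2.2.2] false AND false = false
[1.2.2] true AND false = false
[1.2.3] true AND true AND true = true
[1.2] false OR false OR true = true
[1] true AND true = true
[root] NOT true = false
Overall: false → excluded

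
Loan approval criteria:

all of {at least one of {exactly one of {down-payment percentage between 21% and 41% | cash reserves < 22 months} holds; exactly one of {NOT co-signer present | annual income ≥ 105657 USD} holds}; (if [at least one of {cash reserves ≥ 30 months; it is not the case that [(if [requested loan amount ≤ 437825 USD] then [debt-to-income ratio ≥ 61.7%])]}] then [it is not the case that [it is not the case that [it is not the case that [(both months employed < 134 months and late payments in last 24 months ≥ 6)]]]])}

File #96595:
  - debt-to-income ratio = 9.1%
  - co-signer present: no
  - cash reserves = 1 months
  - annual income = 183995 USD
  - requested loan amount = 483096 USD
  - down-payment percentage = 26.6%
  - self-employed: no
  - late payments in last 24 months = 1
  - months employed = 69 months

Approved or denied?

Denied

Atomic conditions:
  down-payment percentage between 21% and 41%: 26.6 in [21, 41] is true
  cash reserves < 22 months: 1 < 22 is true
  NOT co-signer present: no → true
  annual income ≥ 105657 USD: 183995 ≥ 105657 is true
  cash reserves ≥ 30 months: 1 ≥ 30 is false
  requested loan amount ≤ 437825 USD: 483096 ≤ 437825 is false
  debt-to-income ratio ≥ 61.7%: 9.1 ≥ 61.7 is false
  months employed < 134 months: 69 < 134 is true
  late payments in last 24 months ≥ 6: 1 ≥ 6 is false
Combine:
[1.1] exactly-one(true, true) = false
[1.2] exactly-one(true, true) = false
[1] false OR false = false
[2.1.2.1] false → false (antecedent false ⇒ implication holds) = true
[2.1.2] NOT true = false
[2.1] false OR false = false
[2.2.1.1.1] true AND false = false
[2.2.1.1] NOT false = true
[2.2.1] NOT true = false
[2.2] NOT false = true
[2] false → true (antecedent false ⇒ implication holds) = true
[root] false AND true = false
Overall: false → denied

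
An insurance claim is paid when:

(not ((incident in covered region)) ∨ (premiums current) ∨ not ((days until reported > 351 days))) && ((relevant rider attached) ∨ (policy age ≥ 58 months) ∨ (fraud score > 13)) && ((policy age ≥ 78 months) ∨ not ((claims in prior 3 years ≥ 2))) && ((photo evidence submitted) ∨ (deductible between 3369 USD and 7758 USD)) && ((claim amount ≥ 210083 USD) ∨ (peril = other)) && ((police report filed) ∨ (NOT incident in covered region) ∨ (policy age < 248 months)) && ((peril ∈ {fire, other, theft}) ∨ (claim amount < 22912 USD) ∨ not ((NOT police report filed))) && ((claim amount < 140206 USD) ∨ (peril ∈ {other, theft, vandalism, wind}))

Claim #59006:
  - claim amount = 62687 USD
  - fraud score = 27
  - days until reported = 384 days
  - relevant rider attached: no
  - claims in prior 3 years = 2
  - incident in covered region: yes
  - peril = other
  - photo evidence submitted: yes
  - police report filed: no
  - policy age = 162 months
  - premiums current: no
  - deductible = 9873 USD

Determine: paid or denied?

Denied

Atomic conditions:
  incident in covered region: yes → true
  premiums current: no → false
  days until reported > 351 days: 384 > 351 is true
  relevant rider attached: no → false
  policy age ≥ 58 months: 162 ≥ 58 is true
  fraud score > 13: 27 > 13 is true
  policy age ≥ 78 months: 162 ≥ 78 is true
  claims in prior 3 years ≥ 2: 2 ≥ 2 is true
  photo evidence submitted: yes → true
  deductible between 3369 USD and 7758 USD: 9873 in [3369, 7758] is false
  claim amount ≥ 210083 USD: 62687 ≥ 210083 is false
  peril = other: other == other is true
  police report filed: no → false
  NOT incident in covered region: yes → false
  policy age < 248 months: 162 < 248 is true
  peril ∈ {fire, other, theft}: other is in the set → true
  claim amount < 22912 USD: 62687 < 22912 is false
  NOT police report filed: no → true
  claim amount < 140206 USD: 62687 < 140206 is true
  peril ∈ {other, theft, vandalism, wind}: other is in the set → true
Combine:
[1.1] NOT true = false
[1.3] NOT true = false
[1] false OR false OR false = false
[2] false OR true OR true = true
[3.2] NOT true = false
[3] true OR false = true
[4] true OR false = true
[5] false OR true = true
[6] false OR false OR true = true
[7.3] NOT true = false
[7] true OR false OR false = true
[8] true OR true = true
[root] false AND true AND true AND true AND true AND true AND true AND true = false
Overall: false → denied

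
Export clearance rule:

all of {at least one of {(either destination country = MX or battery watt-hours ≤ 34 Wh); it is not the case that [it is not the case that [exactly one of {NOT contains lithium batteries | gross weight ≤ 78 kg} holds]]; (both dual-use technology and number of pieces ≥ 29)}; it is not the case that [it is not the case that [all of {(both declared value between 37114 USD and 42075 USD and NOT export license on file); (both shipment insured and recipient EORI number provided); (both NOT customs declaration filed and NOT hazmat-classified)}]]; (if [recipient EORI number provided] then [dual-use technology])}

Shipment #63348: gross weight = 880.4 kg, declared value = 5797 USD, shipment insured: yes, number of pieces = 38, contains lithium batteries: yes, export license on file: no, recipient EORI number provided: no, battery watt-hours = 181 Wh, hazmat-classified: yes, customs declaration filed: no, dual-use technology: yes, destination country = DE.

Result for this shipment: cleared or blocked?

Atomic conditions:
  destination country = MX: DE == MX is false
  battery watt-hours ≤ 34 Wh: 181 ≤ 34 is false
  NOT contains lithium batteries: yes → false
  gross weight ≤ 78 kg: 880.4 ≤ 78 is false
  dual-use technology: yes → true
  number of pieces ≥ 29: 38 ≥ 29 is true
  declared value between 37114 USD and 42075 USD: 5797 in [37114, 42075] is false
  NOT export license on file: no → true
  shipment insured: yes → true
  recipient EORI number provided: no → false
  NOT customs declaration filed: no → true
  NOT hazmat-classified: yes → false
Combine:
[1.1] false OR false = false
[1.2.1.1] exactly-one(false, false) = false
[1.2.1] NOT false = true
[1.2] NOT true = false
[1.3] true AND true = true
[1] false OR false OR true = true
[2.1.1.1] false AND true = false
[2.1.1.2] true AND false = false
[2.1.1.3] true AND false = false
[2.1.1] false AND false AND false = false
[2.1] NOT false = true
[2] NOT true = false
[3] false → true (antecedent false ⇒ implication holds) = true
[root] true AND false AND true = false
Overall: false → blocked

Blocked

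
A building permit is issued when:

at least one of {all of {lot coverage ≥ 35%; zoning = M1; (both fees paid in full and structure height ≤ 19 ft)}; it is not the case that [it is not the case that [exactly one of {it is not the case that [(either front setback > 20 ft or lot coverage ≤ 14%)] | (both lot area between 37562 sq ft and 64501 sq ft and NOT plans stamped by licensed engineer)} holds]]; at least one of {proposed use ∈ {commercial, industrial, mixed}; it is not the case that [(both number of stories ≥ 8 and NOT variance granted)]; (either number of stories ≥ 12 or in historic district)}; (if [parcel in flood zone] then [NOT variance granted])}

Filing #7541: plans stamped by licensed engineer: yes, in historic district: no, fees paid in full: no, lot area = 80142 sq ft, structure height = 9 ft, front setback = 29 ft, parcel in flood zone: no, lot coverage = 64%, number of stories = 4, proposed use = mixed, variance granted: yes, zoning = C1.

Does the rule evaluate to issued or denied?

Atomic conditions:
  lot coverage ≥ 35%: 64 ≥ 35 is true
  zoning = M1: C1 == M1 is false
  fees paid in full: no → false
  structure height ≤ 19 ft: 9 ≤ 19 is true
  front setback > 20 ft: 29 > 20 is true
  lot coverage ≤ 14%: 64 ≤ 14 is false
  lot area between 37562 sq ft and 64501 sq ft: 80142 in [37562, 64501] is false
  NOT plans stamped by licensed engineer: yes → false
  proposed use ∈ {commercial, industrial, mixed}: mixed is in the set → true
  number of stories ≥ 8: 4 ≥ 8 is false
  NOT variance granted: yes → false
  number of stories ≥ 12: 4 ≥ 12 is false
  in historic district: no → false
  parcel in flood zone: no → false
Combine:
[1.3] false AND true = false
[1] true AND false AND false = false
[2.1.1.1.1] true OR false = true
[2.1.1.1] NOT true = false
[2.1.1.2] false AND false = false
[2.1.1] exactly-one(false, false) = false
[2.1] NOT false = true
[2] NOT true = false
[3.2.1] false AND false = false
[3.2] NOT false = true
[3.3] false OR false = false
[3] true OR true OR false = true
[4] false → false (antecedent false ⇒ implication holds) = true
[root] false OR false OR true OR true = true
Overall: true → issued

Issued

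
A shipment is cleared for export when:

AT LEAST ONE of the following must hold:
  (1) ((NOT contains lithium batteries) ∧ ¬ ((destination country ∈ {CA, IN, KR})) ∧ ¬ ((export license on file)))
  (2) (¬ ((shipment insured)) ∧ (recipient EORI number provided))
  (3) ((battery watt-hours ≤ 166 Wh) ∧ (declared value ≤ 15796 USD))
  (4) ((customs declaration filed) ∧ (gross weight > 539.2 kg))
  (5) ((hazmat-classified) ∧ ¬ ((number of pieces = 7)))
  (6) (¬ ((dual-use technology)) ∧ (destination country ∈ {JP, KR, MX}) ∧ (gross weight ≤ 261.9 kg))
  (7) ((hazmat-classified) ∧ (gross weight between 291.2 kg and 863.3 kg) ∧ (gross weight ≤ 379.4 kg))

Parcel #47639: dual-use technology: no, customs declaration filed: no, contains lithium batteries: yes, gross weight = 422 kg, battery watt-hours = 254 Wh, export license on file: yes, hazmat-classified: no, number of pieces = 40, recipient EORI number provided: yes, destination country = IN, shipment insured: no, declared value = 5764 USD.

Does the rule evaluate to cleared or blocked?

Cleared

Atomic conditions:
  NOT contains lithium batteries: yes → false
  destination country ∈ {CA, IN, KR}: IN is in the set → true
  export license on file: yes → true
  shipment insured: no → false
  recipient EORI number provided: yes → true
  battery watt-hours ≤ 166 Wh: 254 ≤ 166 is false
  declared value ≤ 15796 USD: 5764 ≤ 15796 is true
  customs declaration filed: no → false
  gross weight > 539.2 kg: 422 > 539.2 is false
  hazmat-classified: no → false
  number of pieces = 7: 40 == 7 is false
  dual-use technology: no → false
  destination country ∈ {JP, KR, MX}: IN is not in the set → false
  gross weight ≤ 261.9 kg: 422 ≤ 261.9 is false
  gross weight between 291.2 kg and 863.3 kg: 422 in [291.2, 863.3] is true
  gross weight ≤ 379.4 kg: 422 ≤ 379.4 is false
Combine:
[1.2] NOT true = false
[1.3] NOT true = false
[1] false AND false AND false = false
[2.1] NOT false = true
[2] true AND true = true
[3] false AND true = false
[4] false AND false = false
[5.2] NOT false = true
[5] false AND true = false
[6.1] NOT false = true
[6] true AND false AND false = false
[7] false AND true AND false = false
[root] false OR true OR false OR false OR false OR false OR false = true
Overall: true → cleared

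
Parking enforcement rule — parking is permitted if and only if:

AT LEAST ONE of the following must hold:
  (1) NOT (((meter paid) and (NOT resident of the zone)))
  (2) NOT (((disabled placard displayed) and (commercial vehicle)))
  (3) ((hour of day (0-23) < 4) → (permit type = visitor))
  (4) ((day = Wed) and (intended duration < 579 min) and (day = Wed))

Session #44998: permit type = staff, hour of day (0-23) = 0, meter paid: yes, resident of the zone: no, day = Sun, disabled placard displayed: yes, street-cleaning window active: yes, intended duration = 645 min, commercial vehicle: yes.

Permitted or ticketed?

Ticketed

Atomic conditions:
  meter paid: yes → true
  NOT resident of the zone: no → true
  disabled placard displayed: yes → true
  commercial vehicle: yes → true
  hour of day (0-23) < 4: 0 < 4 is true
  permit type = visitor: staff == visitor is false
  day = Wed: Sun == Wed is false
  intended duration < 579 min: 645 < 579 is false
Combine:
[1.1] true AND true = true
[1] NOT true = false
[2.1] true AND true = true
[2] NOT true = false
[3] true → false = false
[4] false AND false AND false = false
[root] false OR false OR false OR false = false
Overall: false → ticketed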